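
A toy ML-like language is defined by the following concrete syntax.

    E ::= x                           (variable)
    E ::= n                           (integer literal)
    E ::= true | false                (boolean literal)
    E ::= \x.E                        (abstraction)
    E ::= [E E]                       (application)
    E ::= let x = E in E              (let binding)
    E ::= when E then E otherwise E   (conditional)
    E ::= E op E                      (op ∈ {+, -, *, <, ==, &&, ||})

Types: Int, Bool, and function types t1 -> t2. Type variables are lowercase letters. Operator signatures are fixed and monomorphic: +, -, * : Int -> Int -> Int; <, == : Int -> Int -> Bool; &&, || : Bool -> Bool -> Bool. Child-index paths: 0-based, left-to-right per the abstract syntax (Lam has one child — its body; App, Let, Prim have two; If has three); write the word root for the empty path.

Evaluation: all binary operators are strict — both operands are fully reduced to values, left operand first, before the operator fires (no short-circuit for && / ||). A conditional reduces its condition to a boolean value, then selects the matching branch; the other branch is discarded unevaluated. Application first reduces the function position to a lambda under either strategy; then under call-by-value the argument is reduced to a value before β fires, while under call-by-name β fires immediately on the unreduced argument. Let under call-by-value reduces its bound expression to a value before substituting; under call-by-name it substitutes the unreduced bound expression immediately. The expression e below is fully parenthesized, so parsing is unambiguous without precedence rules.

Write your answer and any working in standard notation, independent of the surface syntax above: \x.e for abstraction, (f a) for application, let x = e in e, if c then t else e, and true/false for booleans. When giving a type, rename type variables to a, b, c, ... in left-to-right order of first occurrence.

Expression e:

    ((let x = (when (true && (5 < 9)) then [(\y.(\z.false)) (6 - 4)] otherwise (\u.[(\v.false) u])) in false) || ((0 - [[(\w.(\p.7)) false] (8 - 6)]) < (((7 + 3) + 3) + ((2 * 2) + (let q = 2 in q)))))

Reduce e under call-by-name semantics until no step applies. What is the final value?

Answer: true

Trace:
step 0: ((let x = (if (true && (5 < 9)) then ((\y.(\z.false)) (6 - 4)) else (\u.((\v.false) u))) in false) || ((0 - (((\w.(\p.7)) false) (8 - 6))) < (((7 + 3) + 3) + ((2 * 2) + (let q = 2 in q)))))
step 1: [let@0] (false || ((0 - (((\w.(\p.7)) false) (8 - 6))) < (((7 + 3) + 3) + ((2 * 2) + (let q = 2 in q)))))
step 2: [beta@1.0.1.0] (false || ((0 - ((\p.7) (8 - 6))) < (((7 + 3) + 3) + ((2 * 2) + (let q = 2 in q)))))
step 3: [beta@1.0.1] (false || ((0 - 7) < (((7 + 3) + 3) + ((2 * 2) + (let q = 2 in q)))))
step 4: [delta@1.0] (false || (-7 < (((7 + 3) + 3) + ((2 * 2) + (let q = 2 in q)))))
step 5: [delta@1.1.0.0] (false || (-7 < ((10 + 3) + ((2 * 2) + (let q = 2 in q)))))
step 6: [delta@1.1.0] (false || (-7 < (13 + ((2 * 2) + (let q = 2 in q)))))
step 7: [delta@1.1.1.0] (false || (-7 < (13 + (4 + (let q = 2 in q)))))
step 8: [let@1.1.1.1] (false || (-7 < (13 + (4 + 2))))
step 9: [delta@1.1.1] (false || (-7 < (13 + 6)))
step 10: [delta@1.1] (false || (-7 < 19))
step 11: [delta@1] (false || true)
step 12: [delta@root] true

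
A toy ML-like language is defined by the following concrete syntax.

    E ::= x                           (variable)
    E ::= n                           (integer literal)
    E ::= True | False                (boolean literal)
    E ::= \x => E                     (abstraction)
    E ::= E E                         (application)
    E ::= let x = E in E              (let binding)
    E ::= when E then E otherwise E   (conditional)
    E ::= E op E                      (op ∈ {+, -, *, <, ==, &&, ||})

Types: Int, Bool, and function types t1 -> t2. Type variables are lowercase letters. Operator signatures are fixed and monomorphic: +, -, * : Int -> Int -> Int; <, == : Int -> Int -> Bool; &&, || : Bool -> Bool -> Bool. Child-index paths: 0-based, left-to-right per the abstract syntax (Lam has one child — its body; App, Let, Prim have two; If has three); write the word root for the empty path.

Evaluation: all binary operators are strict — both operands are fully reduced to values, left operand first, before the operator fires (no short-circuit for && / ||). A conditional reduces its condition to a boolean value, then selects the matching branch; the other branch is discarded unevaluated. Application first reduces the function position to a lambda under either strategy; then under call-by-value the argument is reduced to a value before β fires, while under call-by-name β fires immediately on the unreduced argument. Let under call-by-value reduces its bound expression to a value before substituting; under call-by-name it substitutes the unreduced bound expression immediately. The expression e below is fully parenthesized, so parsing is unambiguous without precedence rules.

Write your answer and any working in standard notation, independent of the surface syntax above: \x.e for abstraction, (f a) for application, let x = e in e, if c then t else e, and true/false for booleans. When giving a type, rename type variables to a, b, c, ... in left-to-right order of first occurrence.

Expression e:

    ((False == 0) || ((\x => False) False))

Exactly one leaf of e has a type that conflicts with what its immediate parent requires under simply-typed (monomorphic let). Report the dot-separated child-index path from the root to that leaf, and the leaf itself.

Trace:
  unify Bool ~ Int
  FAIL: mismatch Bool ~ Int

Answer: 0.0 : false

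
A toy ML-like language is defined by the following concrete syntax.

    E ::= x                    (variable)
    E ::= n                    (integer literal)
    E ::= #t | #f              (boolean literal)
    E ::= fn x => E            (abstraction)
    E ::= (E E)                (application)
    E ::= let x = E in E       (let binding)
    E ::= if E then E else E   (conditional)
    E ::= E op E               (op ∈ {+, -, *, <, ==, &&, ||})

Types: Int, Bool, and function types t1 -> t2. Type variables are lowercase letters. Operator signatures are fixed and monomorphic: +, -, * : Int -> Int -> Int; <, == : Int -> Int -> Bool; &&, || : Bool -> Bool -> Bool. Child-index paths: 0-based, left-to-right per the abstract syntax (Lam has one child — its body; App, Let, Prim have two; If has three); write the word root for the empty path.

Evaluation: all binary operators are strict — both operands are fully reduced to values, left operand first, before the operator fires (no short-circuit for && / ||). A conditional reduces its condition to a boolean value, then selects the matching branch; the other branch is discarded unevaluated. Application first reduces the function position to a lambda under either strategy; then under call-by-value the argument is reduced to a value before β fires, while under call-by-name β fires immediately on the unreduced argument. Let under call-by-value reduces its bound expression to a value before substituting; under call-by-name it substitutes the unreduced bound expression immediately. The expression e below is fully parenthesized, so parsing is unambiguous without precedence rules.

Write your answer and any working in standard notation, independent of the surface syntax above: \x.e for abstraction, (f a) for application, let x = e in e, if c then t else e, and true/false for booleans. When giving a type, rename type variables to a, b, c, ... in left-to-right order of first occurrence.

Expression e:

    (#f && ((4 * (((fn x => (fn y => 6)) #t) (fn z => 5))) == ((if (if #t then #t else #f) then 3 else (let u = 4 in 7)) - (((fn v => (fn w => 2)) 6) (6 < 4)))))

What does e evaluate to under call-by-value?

Answer: false

Derivation:
step 0: (false && ((4 * (((\x.(\y.6)) true) (\z.5))) == ((if (if true then true else false) then 3 else (let u = 4 in 7)) - (((\v.(\w.2)) 6) (6 < 4)))))
step 1: [beta@1.0.1.0] (false && ((4 * ((\y.6) (\z.5))) == ((if (if true then true else false) then 3 else (let u = 4 in 7)) - (((\v.(\w.2)) 6) (6 < 4)))))
step 2: [beta@1.0.1] (false && ((4 * 6) == ((if (if true then true else false) then 3 else (let u = 4 in 7)) - (((\v.(\w.2)) 6) (6 < 4)))))
step 3: [delta@1.0] (false && (24 == ((if (if true then true else false) then 3 else (let u = 4 in 7)) - (((\v.(\w.2)) 6) (6 < 4)))))
step 4: [if@1.1.0.0] (false && (24 == ((if true then 3 else (let u = 4 in 7)) - (((\v.(\w.2)) 6) (6 < 4)))))
step 5: [if@1.1.0] (false && (24 == (3 - (((\v.(\w.2)) 6) (6 < 4)))))
step 6: [beta@1.1.1.0] (false && (24 == (3 - ((\w.2) (6 < 4)))))
step 7: [delta@1.1.1.1] (false && (24 == (3 - ((\w.2) false))))
step 8: [beta@1.1.1] (false && (24 == (3 - 2)))
step 9: [delta@1.1] (false && (24 == 1))
step 10: [delta@1] (false && false)
step 11: [delta@root] false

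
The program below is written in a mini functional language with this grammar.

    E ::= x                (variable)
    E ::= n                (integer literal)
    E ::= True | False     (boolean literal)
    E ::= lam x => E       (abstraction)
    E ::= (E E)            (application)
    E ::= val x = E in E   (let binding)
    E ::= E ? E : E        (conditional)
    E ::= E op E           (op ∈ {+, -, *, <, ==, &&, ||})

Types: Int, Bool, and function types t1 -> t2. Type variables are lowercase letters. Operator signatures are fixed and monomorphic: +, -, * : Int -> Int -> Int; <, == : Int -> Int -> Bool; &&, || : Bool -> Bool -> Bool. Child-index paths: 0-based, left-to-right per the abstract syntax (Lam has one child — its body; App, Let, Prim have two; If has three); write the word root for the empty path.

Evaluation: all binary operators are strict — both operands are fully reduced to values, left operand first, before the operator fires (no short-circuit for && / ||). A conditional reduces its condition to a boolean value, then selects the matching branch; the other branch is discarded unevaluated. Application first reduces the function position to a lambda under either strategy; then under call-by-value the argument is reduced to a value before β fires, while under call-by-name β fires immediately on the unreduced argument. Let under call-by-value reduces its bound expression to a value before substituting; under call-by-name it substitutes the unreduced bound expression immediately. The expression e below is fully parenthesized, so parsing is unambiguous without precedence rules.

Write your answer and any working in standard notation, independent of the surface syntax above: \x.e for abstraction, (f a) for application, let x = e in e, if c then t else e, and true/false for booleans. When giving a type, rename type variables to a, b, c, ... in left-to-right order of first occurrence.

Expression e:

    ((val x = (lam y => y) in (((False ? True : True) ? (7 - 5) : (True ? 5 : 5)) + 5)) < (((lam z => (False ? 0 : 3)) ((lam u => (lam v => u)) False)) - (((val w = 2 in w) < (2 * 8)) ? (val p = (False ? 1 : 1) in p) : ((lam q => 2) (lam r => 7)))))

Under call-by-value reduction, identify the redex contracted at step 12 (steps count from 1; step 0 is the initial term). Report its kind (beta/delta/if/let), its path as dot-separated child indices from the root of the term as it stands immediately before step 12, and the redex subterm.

Working:
step 0: ((let x = (\y.y) in ((if (if false then true else true) then (7 - 5) else (if true then 5 else 5)) + 5)) < (((\z.(if false then 0 else 3)) ((\u.(\v.u)) false)) - (if ((let w = 2 in w) < (2 * 8)) then (let p = (if false then 1 else 1) in p) else ((\q.2) (\r.7)))))
step 1: [let@0] (((if (if false then true else true) then (7 - 5) else (if true then 5 else 5)) + 5) < (((\z.(if false then 0 else 3)) ((\u.(\v.u)) false)) - (if ((let w = 2 in w) < (2 * 8)) then (let p = (if false then 1 else 1) in p) else ((\q.2) (\r.7)))))
step 2: [if@0.0.0] (((if true then (7 - 5) else (if true then 5 else 5)) + 5) < (((\z.(if false then 0 else 3)) ((\u.(\v.u)) false)) - (if ((let w = 2 in w) < (2 * 8)) then (let p = (if false then 1 else 1) in p) else ((\q.2) (\r.7)))))
step 3: [if@0.0] (((7 - 5) + 5) < (((\z.(if false then 0 else 3)) ((\u.(\v.u)) false)) - (if ((let w = 2 in w) < (2 * 8)) then (let p = (if false then 1 else 1) in p) else ((\q.2) (\r.7)))))
step 4: [delta@0.0] ((2 + 5) < (((\z.(if false then 0 else 3)) ((\u.(\v.u)) false)) - (if ((let w = 2 in w) < (2 * 8)) then (let p = (if false then 1 else 1) in p) else ((\q.2) (\r.7)))))
step 5: [delta@0] (7 < (((\z.(if false then 0 else 3)) ((\u.(\v.u)) false)) - (if ((let w = 2 in w) < (2 * 8)) then (let p = (if false then 1 else 1) in p) else ((\q.2) (\r.7)))))
step 6: [beta@1.0.1] (7 < (((\z.(if false then 0 else 3)) (\v.false)) - (if ((let w = 2 in w) < (2 * 8)) then (let p = (if false then 1 else 1) in p) else ((\q.2) (\r.7)))))
step 7: [beta@1.0] (7 < ((if false then 0 else 3) - (if ((let w = 2 in w) < (2 * 8)) then (let p = (if false then 1 else 1) in p) else ((\q.2) (\r.7)))))
step 8: [if@1.0] (7 < (3 - (if ((let w = 2 in w) < (2 * 8)) then (let p = (if false then 1 else 1) in p) else ((\q.2) (\r.7)))))
step 9: [let@1.1.0.0] (7 < (3 - (if (2 < (2 * 8)) then (let p = (if false then 1 else 1) in p) else ((\q.2) (\r.7)))))
step 10: [delta@1.1.0.1] (7 < (3 - (if (2 < 16) then (let p = (if false then 1 else 1) in p) else ((\q.2) (\r.7)))))
step 11: [delta@1.1.0] (7 < (3 - (if true then (let p = (if false then 1 else 1) in p) else ((\q.2) (\r.7)))))
step 12: [if@1.1] (7 < (3 - (let p = (if false then 1 else 1) in p)))

Answer: if at 1.1 : (if true then (let p = (if false then 1 else 1) in p) else ((\q.2) (\r.7)))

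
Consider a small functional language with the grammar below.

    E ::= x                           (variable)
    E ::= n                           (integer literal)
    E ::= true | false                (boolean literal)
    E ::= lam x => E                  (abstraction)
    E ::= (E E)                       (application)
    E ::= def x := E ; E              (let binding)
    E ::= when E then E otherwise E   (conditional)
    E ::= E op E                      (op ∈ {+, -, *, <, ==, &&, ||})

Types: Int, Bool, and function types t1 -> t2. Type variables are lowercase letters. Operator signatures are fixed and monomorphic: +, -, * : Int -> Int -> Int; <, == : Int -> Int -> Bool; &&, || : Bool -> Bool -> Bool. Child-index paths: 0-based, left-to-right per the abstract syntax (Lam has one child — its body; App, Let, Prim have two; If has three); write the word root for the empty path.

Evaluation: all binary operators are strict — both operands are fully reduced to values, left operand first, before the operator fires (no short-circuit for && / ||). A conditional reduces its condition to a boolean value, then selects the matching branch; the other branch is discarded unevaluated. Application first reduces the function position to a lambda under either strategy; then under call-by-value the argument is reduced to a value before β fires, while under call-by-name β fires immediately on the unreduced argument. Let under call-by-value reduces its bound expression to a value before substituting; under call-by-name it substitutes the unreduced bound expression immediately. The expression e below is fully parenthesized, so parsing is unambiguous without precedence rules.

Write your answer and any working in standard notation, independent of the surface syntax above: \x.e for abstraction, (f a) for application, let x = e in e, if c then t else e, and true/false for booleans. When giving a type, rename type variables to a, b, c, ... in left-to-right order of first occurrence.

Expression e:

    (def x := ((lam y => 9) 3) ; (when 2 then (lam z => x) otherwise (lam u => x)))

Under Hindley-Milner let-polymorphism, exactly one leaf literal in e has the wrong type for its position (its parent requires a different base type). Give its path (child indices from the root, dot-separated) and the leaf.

Derivation:
\y._ : a -> Int
  unify a -> Int ~ Int -> b
  unify a ~ Int
  unify Int ~ b
_ _ : Int
let x : Int
  unify Int ~ Bool
  FAIL: mismatch Int ~ Bool

Answer: 1.0 : 2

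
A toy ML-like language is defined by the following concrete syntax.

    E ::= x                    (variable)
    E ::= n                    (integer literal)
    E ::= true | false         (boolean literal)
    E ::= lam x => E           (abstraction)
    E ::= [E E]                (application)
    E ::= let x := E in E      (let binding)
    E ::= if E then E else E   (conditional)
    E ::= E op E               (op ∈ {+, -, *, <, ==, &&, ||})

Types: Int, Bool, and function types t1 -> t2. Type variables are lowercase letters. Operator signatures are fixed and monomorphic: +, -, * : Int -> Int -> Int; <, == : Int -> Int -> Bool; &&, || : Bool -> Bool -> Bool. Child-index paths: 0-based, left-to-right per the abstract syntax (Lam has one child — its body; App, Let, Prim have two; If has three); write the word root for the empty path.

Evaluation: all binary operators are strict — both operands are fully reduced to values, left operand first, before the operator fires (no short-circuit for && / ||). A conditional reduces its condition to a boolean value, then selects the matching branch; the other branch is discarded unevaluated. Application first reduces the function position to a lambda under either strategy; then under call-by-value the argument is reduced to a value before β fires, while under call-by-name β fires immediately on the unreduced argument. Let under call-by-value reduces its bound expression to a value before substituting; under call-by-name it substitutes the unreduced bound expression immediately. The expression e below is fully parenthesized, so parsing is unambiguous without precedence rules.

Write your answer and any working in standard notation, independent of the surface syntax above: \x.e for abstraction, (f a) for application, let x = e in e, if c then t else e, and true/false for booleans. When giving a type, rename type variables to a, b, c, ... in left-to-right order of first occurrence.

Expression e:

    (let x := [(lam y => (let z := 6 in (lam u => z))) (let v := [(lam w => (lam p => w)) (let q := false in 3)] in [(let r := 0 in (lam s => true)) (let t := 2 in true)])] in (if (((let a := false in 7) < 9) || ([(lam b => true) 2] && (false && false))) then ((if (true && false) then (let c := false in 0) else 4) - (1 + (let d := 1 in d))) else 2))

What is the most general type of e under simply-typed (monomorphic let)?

Answer: Int

Derivation:
let z : Int
z : Int
\u._ : b -> Int
\y._ : a -> b -> Int
w : c
\p._ : d -> c
\w._ : c -> d -> c
let q : Bool
  unify c -> d -> c ~ Int -> e
  unify c ~ Int
  unify d -> Int ~ e
_ _ : d -> Int
let v : d -> Int
let r : Int
\s._ : f -> Bool
let t : Int
  unify f -> Bool ~ Bool -> g
  unify f ~ Bool
  unify Bool ~ g
_ _ : Bool
  unify a -> b -> Int ~ Bool -> h
  unify a ~ Bool
  unify b -> Int ~ h
_ _ : b -> Int
let x : b -> Int
let a : Bool
  unify Int ~ Int
  unify Int ~ Int
  unify Bool ~ Bool
\b._ : i -> Bool
  unify i -> Bool ~ Int -> j
  unify i ~ Int
  unify Bool ~ j
_ _ : Bool
  unify Bool ~ Bool
  unify Bool ~ Bool
  unify Bool ~ Bool
  unify Bool ~ Bool
  unify Bool ~ Bool
  unify Bool ~ Bool
  unify Bool ~ Bool
  unify Bool ~ Bool
  unify Bool ~ Bool
let c : Bool
  unify Int ~ Int
  unify Int ~ Int
  unify Int ~ Int
let d : Int
d : Int
  unify Int ~ Int
  unify Int ~ Int
  unify Int ~ Int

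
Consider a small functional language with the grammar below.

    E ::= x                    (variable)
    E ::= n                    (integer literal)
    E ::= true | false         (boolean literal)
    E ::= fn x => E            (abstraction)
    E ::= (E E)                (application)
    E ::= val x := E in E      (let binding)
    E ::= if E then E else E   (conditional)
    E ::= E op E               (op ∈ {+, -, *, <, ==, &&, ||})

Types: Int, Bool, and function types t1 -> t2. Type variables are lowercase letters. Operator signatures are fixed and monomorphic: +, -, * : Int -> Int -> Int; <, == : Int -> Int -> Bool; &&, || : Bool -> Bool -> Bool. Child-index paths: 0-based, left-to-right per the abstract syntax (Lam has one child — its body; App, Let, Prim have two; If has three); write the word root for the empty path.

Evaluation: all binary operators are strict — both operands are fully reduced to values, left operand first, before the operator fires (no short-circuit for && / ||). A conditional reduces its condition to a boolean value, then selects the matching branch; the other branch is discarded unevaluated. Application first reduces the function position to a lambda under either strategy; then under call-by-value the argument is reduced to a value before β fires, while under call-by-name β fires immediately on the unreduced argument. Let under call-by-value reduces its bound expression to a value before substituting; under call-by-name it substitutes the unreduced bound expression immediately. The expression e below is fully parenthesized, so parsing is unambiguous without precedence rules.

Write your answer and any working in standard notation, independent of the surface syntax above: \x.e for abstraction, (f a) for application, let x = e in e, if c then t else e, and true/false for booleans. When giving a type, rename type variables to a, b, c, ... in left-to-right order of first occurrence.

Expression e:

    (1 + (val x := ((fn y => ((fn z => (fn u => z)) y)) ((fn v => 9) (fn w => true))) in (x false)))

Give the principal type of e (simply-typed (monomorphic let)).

Trace:
  unify Int ~ Int
z : b
\u._ : c -> b
\z._ : b -> c -> b
y : a
  unify b -> c -> b ~ a -> d
  unify b ~ a
  unify c -> a ~ d
_ _ : c -> a
\y._ : a -> c -> a
\v._ : e -> Int
\w._ : f -> Bool
  unify e -> Int ~ (f -> Bool) -> g
  unify e ~ f -> Bool
  unify Int ~ g
_ _ : Int
  unify a -> c -> a ~ Int -> h
  unify a ~ Int
  unify c -> Int ~ h
_ _ : c -> Int
let x : c -> Int
x : c -> Int
  unify c -> Int ~ Bool -> i
  unify c ~ Bool
  unify Int ~ i
_ _ : Int
  unify Int ~ Int

Answer: Int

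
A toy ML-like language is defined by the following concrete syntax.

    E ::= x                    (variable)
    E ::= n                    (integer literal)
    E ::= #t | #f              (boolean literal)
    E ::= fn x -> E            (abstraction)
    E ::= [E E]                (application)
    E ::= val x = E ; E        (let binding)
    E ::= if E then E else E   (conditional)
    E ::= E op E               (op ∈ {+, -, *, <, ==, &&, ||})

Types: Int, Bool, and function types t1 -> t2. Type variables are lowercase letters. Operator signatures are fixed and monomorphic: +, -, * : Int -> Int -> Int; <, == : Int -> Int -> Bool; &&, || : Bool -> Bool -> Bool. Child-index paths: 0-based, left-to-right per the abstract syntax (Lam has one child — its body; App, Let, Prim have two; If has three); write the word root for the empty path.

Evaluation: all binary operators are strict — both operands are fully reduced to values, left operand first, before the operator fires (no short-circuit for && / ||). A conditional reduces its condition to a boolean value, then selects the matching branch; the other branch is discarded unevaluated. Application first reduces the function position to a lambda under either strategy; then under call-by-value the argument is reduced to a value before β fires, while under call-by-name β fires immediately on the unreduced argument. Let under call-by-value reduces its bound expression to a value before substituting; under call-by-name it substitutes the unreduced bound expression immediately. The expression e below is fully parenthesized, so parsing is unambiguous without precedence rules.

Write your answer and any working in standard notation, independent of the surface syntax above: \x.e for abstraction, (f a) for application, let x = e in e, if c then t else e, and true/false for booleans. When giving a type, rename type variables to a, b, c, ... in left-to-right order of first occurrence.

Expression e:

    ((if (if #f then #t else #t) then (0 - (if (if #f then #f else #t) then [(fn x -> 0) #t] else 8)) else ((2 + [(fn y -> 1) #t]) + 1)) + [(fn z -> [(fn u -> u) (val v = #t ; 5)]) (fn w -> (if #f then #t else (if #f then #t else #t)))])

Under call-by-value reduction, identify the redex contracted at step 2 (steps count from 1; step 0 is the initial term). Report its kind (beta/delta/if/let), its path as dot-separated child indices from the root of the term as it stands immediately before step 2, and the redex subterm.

Derivation:
step 0: ((if (if false then true else true) then (0 - (if (if false then false else true) then ((\x.0) true) else 8)) else ((2 + ((\y.1) true)) + 1)) + ((\z.((\u.u) (let v = true in 5))) (\w.(if false then true else (if false then true else true)))))
step 1: [if@0.0] ((if true then (0 - (if (if false then false else true) then ((\x.0) true) else 8)) else ((2 + ((\y.1) true)) + 1)) + ((\z.((\u.u) (let v = true in 5))) (\w.(if false then true else (if false then true else true)))))
step 2: [if@0] ((0 - (if (if false then false else true) then ((\x.0) true) else 8)) + ((\z.((\u.u) (let v = true in 5))) (\w.(if false then true else (if false then true else true)))))

Answer: if at 0 : (if true then (0 - (if (if false then false else true) then ((\x.0) true) else 8)) else ((2 + ((\y.1) true)) + 1))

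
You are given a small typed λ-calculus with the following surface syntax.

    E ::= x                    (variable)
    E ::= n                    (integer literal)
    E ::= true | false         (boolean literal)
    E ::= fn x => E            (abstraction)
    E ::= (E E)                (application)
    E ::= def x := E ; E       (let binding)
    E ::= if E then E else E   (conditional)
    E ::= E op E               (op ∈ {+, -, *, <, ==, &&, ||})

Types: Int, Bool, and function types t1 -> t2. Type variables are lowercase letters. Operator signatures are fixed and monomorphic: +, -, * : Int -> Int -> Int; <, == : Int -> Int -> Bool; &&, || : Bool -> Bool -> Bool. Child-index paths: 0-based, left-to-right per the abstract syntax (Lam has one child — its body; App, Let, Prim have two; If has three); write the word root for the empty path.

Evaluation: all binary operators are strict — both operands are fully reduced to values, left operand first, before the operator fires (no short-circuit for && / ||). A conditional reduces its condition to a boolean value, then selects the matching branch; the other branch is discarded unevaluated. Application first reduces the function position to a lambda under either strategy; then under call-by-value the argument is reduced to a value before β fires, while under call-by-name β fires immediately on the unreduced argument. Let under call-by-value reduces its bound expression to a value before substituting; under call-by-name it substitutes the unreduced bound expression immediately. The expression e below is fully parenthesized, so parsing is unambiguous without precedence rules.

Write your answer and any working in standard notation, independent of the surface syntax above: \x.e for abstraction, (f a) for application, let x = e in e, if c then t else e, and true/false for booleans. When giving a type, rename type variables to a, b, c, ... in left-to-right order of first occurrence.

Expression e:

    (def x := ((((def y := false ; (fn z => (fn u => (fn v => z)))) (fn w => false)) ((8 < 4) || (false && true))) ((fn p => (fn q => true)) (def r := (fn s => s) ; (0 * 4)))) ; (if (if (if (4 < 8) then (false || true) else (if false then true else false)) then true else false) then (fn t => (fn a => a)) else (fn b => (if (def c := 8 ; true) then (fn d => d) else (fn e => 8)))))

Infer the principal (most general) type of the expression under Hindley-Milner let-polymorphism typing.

Answer: a -> Int -> Int

Working:
let y : Bool
z : a
\v._ : c -> a
\u._ : b -> c -> a
\z._ : a -> b -> c -> a
\w._ : d -> Bool
  unify a -> b -> c -> a ~ (d -> Bool) -> e
  unify a ~ d -> Bool
  unify b -> c -> d -> Bool ~ e
_ _ : b -> c -> d -> Bool
  unify Int ~ Int
  unify Int ~ Int
  unify Bool ~ Bool
  unify Bool ~ Bool
  unify Bool ~ Bool
  unify Bool ~ Bool
  unify b -> c -> d -> Bool ~ Bool -> f
  unify b ~ Bool
  unify c -> d -> Bool ~ f
_ _ : c -> d -> Bool
\q._ : h -> Bool
\p._ : g -> h -> Bool
s : i
\s._ : i -> i
let r : forall. i -> i
  unify Int ~ Int
  unify Int ~ Int
  unify g -> h -> Bool ~ Int -> j
  unify g ~ Int
  unify h -> Bool ~ j
_ _ : h -> Bool
  unify c -> d -> Bool ~ (h -> Bool) -> k
  unify c ~ h -> Bool
  unify d -> Bool ~ k
_ _ : d -> Bool
let x : forall. d -> Bool
  unify Int ~ Int
  unify Int ~ Int
  unify Bool ~ Bool
  unify Bool ~ Bool
  unify Bool ~ Bool
  unify Bool ~ Bool
  unify Bool ~ Bool
  unify Bool ~ Bool
  unify Bool ~ Bool
  unify Bool ~ Bool
  unify Bool ~ Bool
a : m
\a._ : m -> m
\t._ : l -> m -> m
let c : Int
  unify Bool ~ Bool
d : o
\d._ : o -> o
\e._ : p -> Int
  unify o -> o ~ p -> Int
  unify o ~ p
  unify p ~ Int
\b._ : n -> Int -> Int
  unify l -> m -> m ~ n -> Int -> Int
  unify l ~ n
  unify m -> m ~ Int -> Int
  unify m ~ Int
  unify Int ~ Int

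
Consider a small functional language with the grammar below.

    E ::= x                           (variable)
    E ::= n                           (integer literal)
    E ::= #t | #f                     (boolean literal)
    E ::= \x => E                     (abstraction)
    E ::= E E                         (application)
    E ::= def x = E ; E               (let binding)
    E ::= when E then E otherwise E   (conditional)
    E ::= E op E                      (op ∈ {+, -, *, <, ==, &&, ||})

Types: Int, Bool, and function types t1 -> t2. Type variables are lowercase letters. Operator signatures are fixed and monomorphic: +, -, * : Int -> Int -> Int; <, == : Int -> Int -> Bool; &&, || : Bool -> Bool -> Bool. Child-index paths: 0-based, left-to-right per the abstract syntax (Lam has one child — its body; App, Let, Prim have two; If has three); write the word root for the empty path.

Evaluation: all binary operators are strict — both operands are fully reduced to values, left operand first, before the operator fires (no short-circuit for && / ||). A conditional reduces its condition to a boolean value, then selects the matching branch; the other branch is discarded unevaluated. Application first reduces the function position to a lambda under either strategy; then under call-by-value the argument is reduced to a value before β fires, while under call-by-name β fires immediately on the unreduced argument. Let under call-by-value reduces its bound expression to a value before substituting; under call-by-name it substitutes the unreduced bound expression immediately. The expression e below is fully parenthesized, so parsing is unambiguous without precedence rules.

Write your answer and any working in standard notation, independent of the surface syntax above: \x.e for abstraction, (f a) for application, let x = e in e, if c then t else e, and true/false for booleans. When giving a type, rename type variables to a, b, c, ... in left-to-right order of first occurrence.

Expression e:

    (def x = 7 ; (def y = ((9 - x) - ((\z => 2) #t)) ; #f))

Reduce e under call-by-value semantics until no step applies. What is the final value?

Answer: false

Trace:
step 0: (let x = 7 in (let y = ((9 - x) - ((\z.2) true)) in false))
step 1: [let@root] (let y = ((9 - 7) - ((\z.2) true)) in false)
step 2: [delta@0.0] (let y = (2 - ((\z.2) true)) in false)
step 3: [beta@0.1] (let y = (2 - 2) in false)
step 4: [delta@0] (let y = 0 in false)
step 5: [let@root] false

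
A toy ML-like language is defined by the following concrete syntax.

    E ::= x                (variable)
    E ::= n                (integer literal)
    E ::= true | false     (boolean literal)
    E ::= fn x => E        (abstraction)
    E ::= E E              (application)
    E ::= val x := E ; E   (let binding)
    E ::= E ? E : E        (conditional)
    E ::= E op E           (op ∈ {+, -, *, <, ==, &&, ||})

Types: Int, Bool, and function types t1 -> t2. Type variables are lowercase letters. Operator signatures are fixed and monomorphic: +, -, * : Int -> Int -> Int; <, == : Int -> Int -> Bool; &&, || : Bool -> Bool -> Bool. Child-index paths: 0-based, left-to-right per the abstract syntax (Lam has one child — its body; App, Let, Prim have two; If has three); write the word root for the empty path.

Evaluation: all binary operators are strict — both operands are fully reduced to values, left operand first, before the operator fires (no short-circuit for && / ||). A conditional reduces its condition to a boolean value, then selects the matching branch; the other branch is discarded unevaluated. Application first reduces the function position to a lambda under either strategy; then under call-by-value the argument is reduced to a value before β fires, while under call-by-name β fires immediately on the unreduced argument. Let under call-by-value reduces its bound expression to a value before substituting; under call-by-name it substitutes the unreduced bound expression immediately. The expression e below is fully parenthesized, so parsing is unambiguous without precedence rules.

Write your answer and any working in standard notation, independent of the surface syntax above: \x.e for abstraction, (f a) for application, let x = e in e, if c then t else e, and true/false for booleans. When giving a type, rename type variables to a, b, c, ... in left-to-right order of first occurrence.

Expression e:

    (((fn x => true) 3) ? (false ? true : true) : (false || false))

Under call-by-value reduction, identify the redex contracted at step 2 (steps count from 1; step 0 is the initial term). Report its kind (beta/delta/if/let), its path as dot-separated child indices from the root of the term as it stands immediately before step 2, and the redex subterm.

Working:
step 0: (if ((\x.true) 3) then (if false then true else true) else (false || false))
step 1: [beta@0] (if true then (if false then true else true) else (false || false))
step 2: [if@root] (if false then true else true)

Answer: if at root : (if true then (if false then true else true) else (false || false))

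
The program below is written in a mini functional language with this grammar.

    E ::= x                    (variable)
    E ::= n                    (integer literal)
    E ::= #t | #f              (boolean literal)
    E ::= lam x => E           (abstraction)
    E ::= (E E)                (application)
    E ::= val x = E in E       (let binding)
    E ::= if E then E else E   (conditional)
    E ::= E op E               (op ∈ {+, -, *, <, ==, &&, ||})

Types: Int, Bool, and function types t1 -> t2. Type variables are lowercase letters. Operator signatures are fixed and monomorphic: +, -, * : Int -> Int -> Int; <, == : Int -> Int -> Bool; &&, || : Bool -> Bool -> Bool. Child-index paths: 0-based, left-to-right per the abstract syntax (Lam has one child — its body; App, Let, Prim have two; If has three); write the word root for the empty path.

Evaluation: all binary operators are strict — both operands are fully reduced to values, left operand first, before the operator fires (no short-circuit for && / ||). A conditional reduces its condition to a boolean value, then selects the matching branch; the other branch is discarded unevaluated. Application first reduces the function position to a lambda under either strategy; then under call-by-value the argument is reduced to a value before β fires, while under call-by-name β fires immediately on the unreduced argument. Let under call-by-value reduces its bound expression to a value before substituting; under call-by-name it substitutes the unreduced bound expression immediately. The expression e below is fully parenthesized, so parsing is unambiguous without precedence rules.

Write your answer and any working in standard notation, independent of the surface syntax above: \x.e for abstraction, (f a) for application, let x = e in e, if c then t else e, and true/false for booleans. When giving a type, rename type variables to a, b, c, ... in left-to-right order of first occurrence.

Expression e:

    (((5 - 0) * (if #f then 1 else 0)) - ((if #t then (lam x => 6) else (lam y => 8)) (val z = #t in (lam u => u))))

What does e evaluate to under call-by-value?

Trace:
step 0: (((5 - 0) * (if false then 1 else 0)) - ((if true then (\x.6) else (\y.8)) (let z = true in (\u.u))))
step 1: [delta@0.0] ((5 * (if false then 1 else 0)) - ((if true then (\x.6) else (\y.8)) (let z = true in (\u.u))))
step 2: [if@0.1] ((5 * 0) - ((if true then (\x.6) else (\y.8)) (let z = true in (\u.u))))
step 3: [delta@0] (0 - ((if true then (\x.6) else (\y.8)) (let z = true in (\u.u))))
step 4: [if@1.0] (0 - ((\x.6) (let z = true in (\u.u))))
step 5: [let@1.1] (0 - ((\x.6) (\u.u)))
step 6: [beta@1] (0 - 6)
step 7: [delta@root] -6

Answer: -6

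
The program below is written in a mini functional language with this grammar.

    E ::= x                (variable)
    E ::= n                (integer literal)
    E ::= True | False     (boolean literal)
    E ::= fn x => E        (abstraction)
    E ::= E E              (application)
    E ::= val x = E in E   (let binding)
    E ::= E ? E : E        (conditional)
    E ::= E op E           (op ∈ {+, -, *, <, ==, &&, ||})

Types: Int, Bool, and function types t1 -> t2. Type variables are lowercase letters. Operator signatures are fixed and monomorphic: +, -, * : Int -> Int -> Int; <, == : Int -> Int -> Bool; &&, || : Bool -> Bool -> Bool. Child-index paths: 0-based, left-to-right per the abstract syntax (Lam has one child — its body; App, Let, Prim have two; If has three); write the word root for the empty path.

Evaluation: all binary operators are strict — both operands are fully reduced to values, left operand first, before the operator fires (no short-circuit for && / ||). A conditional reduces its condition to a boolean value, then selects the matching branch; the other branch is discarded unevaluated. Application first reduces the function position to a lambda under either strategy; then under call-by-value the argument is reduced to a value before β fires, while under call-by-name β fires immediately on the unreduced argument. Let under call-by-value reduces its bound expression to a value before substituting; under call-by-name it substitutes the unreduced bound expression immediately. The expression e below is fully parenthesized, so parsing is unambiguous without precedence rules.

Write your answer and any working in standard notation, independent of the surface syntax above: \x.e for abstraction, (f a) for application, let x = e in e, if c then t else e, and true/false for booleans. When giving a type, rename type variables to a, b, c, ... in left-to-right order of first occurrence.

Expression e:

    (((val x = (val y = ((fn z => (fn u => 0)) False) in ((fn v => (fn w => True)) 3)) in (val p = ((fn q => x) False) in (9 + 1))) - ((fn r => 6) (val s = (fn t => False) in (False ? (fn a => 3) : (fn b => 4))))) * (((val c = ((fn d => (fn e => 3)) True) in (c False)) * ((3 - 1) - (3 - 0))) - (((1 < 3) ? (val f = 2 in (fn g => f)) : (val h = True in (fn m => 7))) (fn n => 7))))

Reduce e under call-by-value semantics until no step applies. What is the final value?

Answer: -20

Trace:
step 0: (((let x = (let y = ((\z.(\u.0)) false) in ((\v.(\w.true)) 3)) in (let p = ((\q.x) false) in (9 + 1))) - ((\r.6) (let s = (\t.false) in (if false then (\a.3) else (\b.4))))) * (((let c = ((\d.(\e.3)) true) in (c false)) * ((3 - 1) - (3 - 0))) - ((if (1 < 3) then (let f = 2 in (\g.f)) else (let h = true in (\m.7))) (\n.7))))
step 1: [beta@0.0.0.0] (((let x = (let y = (\u.0) in ((\v.(\w.true)) 3)) in (let p = ((\q.x) false) in (9 + 1))) - ((\r.6) (let s = (\t.false) in (if false then (\a.3) else (\b.4))))) * (((let c = ((\d.(\e.3)) true) in (c false)) * ((3 - 1) - (3 - 0))) - ((if (1 < 3) then (let f = 2 in (\g.f)) else (let h = true in (\m.7))) (\n.7))))
step 2: [let@0.0.0] (((let x = ((\v.(\w.true)) 3) in (let p = ((\q.x) false) in (9 + 1))) - ((\r.6) (let s = (\t.false) in (if false then (\a.3) else (\b.4))))) * (((let c = ((\d.(\e.3)) true) in (c false)) * ((3 - 1) - (3 - 0))) - ((if (1 < 3) then (let f = 2 in (\g.f)) else (let h = true in (\m.7))) (\n.7))))
step 3: [beta@0.0.0] (((let x = (\w.true) in (let p = ((\q.x) false) in (9 + 1))) - ((\r.6) (let s = (\t.false) in (if false then (\a.3) else (\b.4))))) * (((let c = ((\d.(\e.3)) true) in (c false)) * ((3 - 1) - (3 - 0))) - ((if (1 < 3) then (let f = 2 in (\g.f)) else (let h = true in (\m.7))) (\n.7))))
step 4: [let@0.0] (((let p = ((\q.(\w.true)) false) in (9 + 1)) - ((\r.6) (let s = (\t.false) in (if false then (\a.3) else (\b.4))))) * (((let c = ((\d.(\e.3)) true) in (c false)) * ((3 - 1) - (3 - 0))) - ((if (1 < 3) then (let f = 2 in (\g.f)) else (let h = true in (\m.7))) (\n.7))))
step 5: [beta@0.0.0] (((let p = (\w.true) in (9 + 1)) - ((\r.6) (let s = (\t.false) in (if false then (\a.3) else (\b.4))))) * (((let c = ((\d.(\e.3)) true) in (c false)) * ((3 - 1) - (3 - 0))) - ((if (1 < 3) then (let f = 2 in (\g.f)) else (let h = true in (\m.7))) (\n.7))))
step 6: [let@0.0] (((9 + 1) - ((\r.6) (let s = (\t.false) in (if false then (\a.3) else (\b.4))))) * (((let c = ((\d.(\e.3)) true) in (c false)) * ((3 - 1) - (3 - 0))) - ((if (1 < 3) then (let f = 2 in (\g.f)) else (let h = true in (\m.7))) (\n.7))))
step 7: [delta@0.0] ((10 - ((\r.6) (let s = (\t.false) in (if false then (\a.3) else (\b.4))))) * (((let c = ((\d.(\e.3)) true) in (c false)) * ((3 - 1) - (3 - 0))) - ((if (1 < 3) then (let f = 2 in (\g.f)) else (let h = true in (\m.7))) (\n.7))))
step 8: [let@0.1.1] ((10 - ((\r.6) (if false then (\a.3) else (\b.4)))) * (((let c = ((\d.(\e.3)) true) in (c false)) * ((3 - 1) - (3 - 0))) - ((if (1 < 3) then (let f = 2 in (\g.f)) else (let h = true in (\m.7))) (\n.7))))
step 9: [if@0.1.1] ((10 - ((\r.6) (\b.4))) * (((let c = ((\d.(\e.3)) true) in (c false)) * ((3 - 1) - (3 - 0))) - ((if (1 < 3) then (let f = 2 in (\g.f)) else (let h = true in (\m.7))) (\n.7))))
step 10: [beta@0.1] ((10 - 6) * (((let c = ((\d.(\e.3)) true) in (c false)) * ((3 - 1) - (3 - 0))) - ((if (1 < 3) then (let f = 2 in (\g.f)) else (let h = true in (\m.7))) (\n.7))))
step 11: [delta@0] (4 * (((let c = ((\d.(\e.3)) true) in (c false)) * ((3 - 1) - (3 - 0))) - ((if (1 < 3) then (let f = 2 in (\g.f)) else (let h = true in (\m.7))) (\n.7))))
step 12: [beta@1.0.0.0] (4 * (((let c = (\e.3) in (c false)) * ((3 - 1) - (3 - 0))) - ((if (1 < 3) then (let f = 2 in (\g.f)) else (let h = true in (\m.7))) (\n.7))))
step 13: [let@1.0.0] (4 * ((((\e.3) false) * ((3 - 1) - (3 - 0))) - ((if (1 < 3) then (let f = 2 in (\g.f)) else (let h = true in (\m.7))) (\n.7))))
step 14: [beta@1.0.0] (4 * ((3 * ((3 - 1) - (3 - 0))) - ((if (1 < 3) then (let f = 2 in (\g.f)) else (let h = true in (\m.7))) (\n.7))))
step 15: [delta@1.0.1.0] (4 * ((3 * (2 - (3 - 0))) - ((if (1 < 3) then (let f = 2 in (\g.f)) else (let h = true in (\m.7))) (\n.7))))
step 16: [delta@1.0.1.1] (4 * ((3 * (2 - 3)) - ((if (1 < 3) then (let f = 2 in (\g.f)) else (let h = true in (\m.7))) (\n.7))))
step 17: [delta@1.0.1] (4 * ((3 * -1) - ((if (1 < 3) then (let f = 2 in (\g.f)) else (let h = true in (\m.7))) (\n.7))))
step 18: [delta@1.0] (4 * (-3 - ((if (1 < 3) then (let f = 2 in (\g.f)) else (let h = true in (\m.7))) (\n.7))))
step 19: [delta@1.1.0.0] (4 * (-3 - ((if true then (let f = 2 in (\g.f)) else (let h = true in (\m.7))) (\n.7))))
step 20: [if@1.1.0] (4 * (-3 - ((let f = 2 in (\g.f)) (\n.7))))
step 21: [let@1.1.0] (4 * (-3 - ((\g.2) (\n.7))))
step 22: [beta@1.1] (4 * (-3 - 2))
step 23: [delta@1] (4 * -5)
step 24: [delta@root] -20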